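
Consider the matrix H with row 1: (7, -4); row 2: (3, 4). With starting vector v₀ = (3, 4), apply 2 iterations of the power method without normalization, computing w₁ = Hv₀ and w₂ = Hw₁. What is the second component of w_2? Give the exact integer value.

w1 = Hv₀ = (5, 25)
w2 = Hw1 = (-65, 115)
The requested component of w2 is 115.

115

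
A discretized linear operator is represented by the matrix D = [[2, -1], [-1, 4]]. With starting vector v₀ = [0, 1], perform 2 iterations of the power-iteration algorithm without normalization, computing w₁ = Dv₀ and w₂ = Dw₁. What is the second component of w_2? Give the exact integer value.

17

w1 = Dv₀ = (2·0 + (-1)·1; (-1)·0 + 4·1) = (-1, 4)
w2 = Dw1 = (2·(-1) + (-1)·4; (-1)·(-1) + 4·4) = (-6, 17)
The requested component of w2 is 17.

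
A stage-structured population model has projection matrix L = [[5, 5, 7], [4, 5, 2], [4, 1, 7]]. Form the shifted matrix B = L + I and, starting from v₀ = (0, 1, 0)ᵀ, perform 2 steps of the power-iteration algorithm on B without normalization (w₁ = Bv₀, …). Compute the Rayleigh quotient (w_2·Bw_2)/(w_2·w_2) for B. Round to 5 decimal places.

B = L + I has rows (6, 5, 7); (4, 6, 2); (4, 1, 8)
w1 = Bv₀ = (5, 6, 1)
w2 = Bw1 = (67, 58, 34)
Bw2 = (930, 684, 598)
w2·Bw2 = 122314; w2·w2 = 9009; μ ≈ 122314/9009 = 13.57687

13.57687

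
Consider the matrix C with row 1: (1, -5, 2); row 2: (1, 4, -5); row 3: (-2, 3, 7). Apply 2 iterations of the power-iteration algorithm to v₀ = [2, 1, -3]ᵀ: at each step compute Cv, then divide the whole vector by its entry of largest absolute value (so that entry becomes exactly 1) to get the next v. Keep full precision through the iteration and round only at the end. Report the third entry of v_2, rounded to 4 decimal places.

Cv0 = (-9.00000, 21.00000, -22.00000); divide by -22.00000 → v1 = (0.40909, -0.95455, 1.00000)
Cv1 = (7.18182, -8.40909, 3.31818); divide by -8.40909 → v2 = (-0.85405, 1.00000, -0.39459)
Requested entry of v2: -73/185 = -0.3946

-0.3946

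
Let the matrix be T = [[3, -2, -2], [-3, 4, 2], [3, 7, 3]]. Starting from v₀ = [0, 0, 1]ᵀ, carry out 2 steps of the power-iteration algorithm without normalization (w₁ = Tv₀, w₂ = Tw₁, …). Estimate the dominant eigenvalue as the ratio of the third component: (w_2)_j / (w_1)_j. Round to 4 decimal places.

w1 = Tv₀ = (3·0 + (-2)·0 + (-2)·1; (-3)·0 + 4·0 + 2·1; 3·0 + 7·0 + 3·1) = (-2, 2, 3)
w2 = Tw1 = (3·(-2) + (-2)·2 + (-2)·3; (-3)·(-2) + 4·2 + 2·3; 3·(-2) + 7·2 + 3·3) = (-16, 20, 17)
Ratio at component: 17 / 3 = 5.6667

λ ≈ 5.6667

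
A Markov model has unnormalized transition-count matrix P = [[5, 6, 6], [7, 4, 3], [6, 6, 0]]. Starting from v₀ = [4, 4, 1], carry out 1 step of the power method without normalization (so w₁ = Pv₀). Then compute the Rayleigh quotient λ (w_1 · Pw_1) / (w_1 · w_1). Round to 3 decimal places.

14.400

w1 = Pv₀ = (5·4 + 6·4 + 6·1; 7·4 + 4·4 + 3·1; 6·4 + 6·4 + 0·1) = (50, 47, 48)
Pw1 = (820, 682, 582)
w1·Pw1 = 50·820 + 47·682 + 48·582 = 100990; w1·w1 = 50·50 + 47·47 + 48·48 = 7013
λ ≈ 100990/7013 = 14.400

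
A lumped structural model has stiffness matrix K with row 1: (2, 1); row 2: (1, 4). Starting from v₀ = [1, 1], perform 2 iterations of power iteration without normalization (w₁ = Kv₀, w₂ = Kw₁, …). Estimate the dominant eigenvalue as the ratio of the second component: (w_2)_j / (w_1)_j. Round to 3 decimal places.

λ ≈ 4.600

w1 = Kv₀ = (3, 5)
w2 = Kw1 = (11, 23)
Ratio at component: 23 / 5 = 4.600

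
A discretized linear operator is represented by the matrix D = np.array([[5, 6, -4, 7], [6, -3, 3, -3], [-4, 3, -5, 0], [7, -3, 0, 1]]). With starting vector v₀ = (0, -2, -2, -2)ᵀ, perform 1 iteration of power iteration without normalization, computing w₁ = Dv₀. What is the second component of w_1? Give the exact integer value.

6

w1 = Dv₀ = (-18, 6, 4, 4)
The requested component of w1 is 6.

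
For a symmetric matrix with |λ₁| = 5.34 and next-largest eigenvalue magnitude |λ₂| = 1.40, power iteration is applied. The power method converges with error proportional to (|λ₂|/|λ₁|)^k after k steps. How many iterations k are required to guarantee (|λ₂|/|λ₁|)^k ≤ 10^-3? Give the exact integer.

|λ₂/λ₁| = 1.40/5.34 = 0.26217
Need k ≥ ln(10^-3) / ln(0.26217) = -6.9078 / -1.3388 ≈ 5.160
Smallest integer k satisfying the bound: 6

6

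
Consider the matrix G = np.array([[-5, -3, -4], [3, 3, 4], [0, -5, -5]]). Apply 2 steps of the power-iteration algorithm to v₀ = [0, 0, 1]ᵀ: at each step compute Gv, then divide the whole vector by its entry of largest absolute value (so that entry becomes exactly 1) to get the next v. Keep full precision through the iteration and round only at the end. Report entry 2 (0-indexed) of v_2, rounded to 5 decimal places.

Gv0 = (-4.000000, 4.000000, -5.000000); divide by -5.000000 → v1 = (0.800000, -0.800000, 1.000000)
Gv1 = (-5.600000, 4.000000, -1.000000); divide by -5.600000 → v2 = (1.000000, -0.714286, 0.178571)
Requested entry of v2: 5/28 = 0.17857

0.17857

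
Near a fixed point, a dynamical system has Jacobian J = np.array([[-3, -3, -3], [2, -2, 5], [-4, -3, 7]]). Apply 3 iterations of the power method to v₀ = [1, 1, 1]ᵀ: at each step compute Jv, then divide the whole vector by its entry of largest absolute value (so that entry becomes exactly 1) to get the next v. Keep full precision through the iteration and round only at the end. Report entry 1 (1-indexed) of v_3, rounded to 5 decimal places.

Jv0 = (-9.000000, 5.000000, 0.000000); divide by -9.000000 → v1 = (1.000000, -0.555556, 0.000000)
Jv1 = (-1.333333, 3.111111, -2.333333); divide by 3.111111 → v2 = (-0.428571, 1.000000, -0.750000)
Jv2 = (0.535714, -6.607143, -6.535714); divide by -6.607143 → v3 = (-0.081081, 1.000000, 0.989189)
Requested entry of v3: -15/185 = -0.08108

-0.08108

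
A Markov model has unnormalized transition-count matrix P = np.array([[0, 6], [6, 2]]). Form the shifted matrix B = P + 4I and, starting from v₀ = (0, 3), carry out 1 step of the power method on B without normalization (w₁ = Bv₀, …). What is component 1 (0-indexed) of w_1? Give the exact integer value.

B = P + 4I has rows (4, 6); (6, 6)
w1 = Bv₀ = (4·0 + 6·3; 6·0 + 6·3) = (18, 18)
Requested component of w1: 18

18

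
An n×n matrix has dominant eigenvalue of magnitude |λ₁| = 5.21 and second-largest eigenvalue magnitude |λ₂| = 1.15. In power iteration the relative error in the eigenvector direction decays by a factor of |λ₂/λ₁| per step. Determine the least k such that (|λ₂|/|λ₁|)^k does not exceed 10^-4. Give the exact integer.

7

|λ₂/λ₁| = 1.15/5.21 = 0.22073
Need k ≥ ln(10^-4) / ln(0.22073) = -9.2103 / -1.5108 ≈ 6.096
Smallest integer k satisfying the bound: 7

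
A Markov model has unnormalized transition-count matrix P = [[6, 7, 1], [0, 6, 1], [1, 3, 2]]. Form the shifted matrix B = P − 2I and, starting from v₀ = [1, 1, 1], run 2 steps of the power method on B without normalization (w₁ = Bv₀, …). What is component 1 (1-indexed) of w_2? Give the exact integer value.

B = P − 2I has rows (4, 7, 1); (0, 4, 1); (1, 3, 0)
w1 = Bv₀ = (12, 5, 4)
w2 = Bw1 = (87, 24, 27)
Requested component of w2: 87

87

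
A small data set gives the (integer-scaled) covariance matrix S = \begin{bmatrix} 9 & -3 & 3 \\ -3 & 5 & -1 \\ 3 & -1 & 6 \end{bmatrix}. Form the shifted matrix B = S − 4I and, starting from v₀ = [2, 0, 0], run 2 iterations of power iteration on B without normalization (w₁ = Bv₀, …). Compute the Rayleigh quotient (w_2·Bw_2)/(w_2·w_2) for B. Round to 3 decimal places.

B = S − 4I has rows (5, -3, 3); (-3, 1, -1); (3, -1, 2)
w1 = Bv₀ = (10, -6, 6)
w2 = Bw1 = (86, -42, 48)
Bw2 = (700, -348, 396)
w2·Bw2 = 93824; w2·w2 = 11464; μ ≈ 93824/11464 = 8.184

μ ≈ 8.184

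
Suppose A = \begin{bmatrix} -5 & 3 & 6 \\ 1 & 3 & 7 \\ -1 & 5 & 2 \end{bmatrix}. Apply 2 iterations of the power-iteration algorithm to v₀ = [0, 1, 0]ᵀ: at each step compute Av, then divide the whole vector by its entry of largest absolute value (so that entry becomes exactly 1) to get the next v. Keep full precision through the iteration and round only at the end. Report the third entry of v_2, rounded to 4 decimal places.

Av0 = (3.00000, 3.00000, 5.00000); divide by 5.00000 → v1 = (0.60000, 0.60000, 1.00000)
Av1 = (4.80000, 9.40000, 4.40000); divide by 9.40000 → v2 = (0.51064, 1.00000, 0.46809)
Requested entry of v2: 22/47 = 0.4681

0.4681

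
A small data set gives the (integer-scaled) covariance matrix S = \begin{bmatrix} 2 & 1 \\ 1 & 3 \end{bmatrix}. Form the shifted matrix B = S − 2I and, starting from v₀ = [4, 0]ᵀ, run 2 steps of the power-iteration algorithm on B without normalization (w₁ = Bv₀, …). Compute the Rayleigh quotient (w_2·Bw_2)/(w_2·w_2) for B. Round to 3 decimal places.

μ ≈ 1.500

B = S − 2I has rows (0, 1); (1, 1)
w1 = Bv₀ = (0, 4)
w2 = Bw1 = (4, 4)
Bw2 = (4, 8)
w2·Bw2 = 48; w2·w2 = 32; μ ≈ 48/32 = 1.500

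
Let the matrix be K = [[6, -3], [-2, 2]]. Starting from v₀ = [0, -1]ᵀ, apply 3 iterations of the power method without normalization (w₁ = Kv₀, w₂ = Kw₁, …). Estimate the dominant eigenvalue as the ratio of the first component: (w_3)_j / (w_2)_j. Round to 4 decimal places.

w1 = Kv₀ = (6·0 + (-3)·(-1); (-2)·0 + 2·(-1)) = (3, -2)
w2 = Kw1 = (6·3 + (-3)·(-2); (-2)·3 + 2·(-2)) = (24, -10)
w3 = Kw2 = (174, -68)
Ratio at component: 174 / 24 = 7.2500

λ ≈ 7.2500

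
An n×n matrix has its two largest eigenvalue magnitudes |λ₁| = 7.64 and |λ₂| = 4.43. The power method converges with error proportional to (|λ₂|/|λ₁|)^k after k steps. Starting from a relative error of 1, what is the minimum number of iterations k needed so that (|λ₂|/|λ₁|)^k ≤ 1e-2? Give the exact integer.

9

|λ₂/λ₁| = 4.43/7.64 = 0.57984
Need k ≥ ln(1e-2) / ln(0.57984) = -4.6052 / -0.5450 ≈ 8.450
Smallest integer k satisfying the bound: 9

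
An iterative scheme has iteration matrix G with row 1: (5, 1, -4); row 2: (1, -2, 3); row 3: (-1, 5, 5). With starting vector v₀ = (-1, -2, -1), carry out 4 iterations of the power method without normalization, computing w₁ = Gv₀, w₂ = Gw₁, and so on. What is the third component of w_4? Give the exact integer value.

-3783

w1 = Gv₀ = (5·(-1) + 1·(-2) + (-4)·(-1); 1·(-1) + (-2)·(-2) + 3·(-1); (-1)·(-1) + 5·(-2) + 5·(-1)) = (-3, 0, -14)
w2 = Gw1 = (5·(-3) + 1·0 + (-4)·(-14); 1·(-3) + (-2)·0 + 3·(-14); (-1)·(-3) + 5·0 + 5·(-14)) = (41, -45, -67)
w3 = Gw2 = (428, -70, -601)
w4 = Gw3 = (4474, -1235, -3783)
The requested component of w4 is -3783.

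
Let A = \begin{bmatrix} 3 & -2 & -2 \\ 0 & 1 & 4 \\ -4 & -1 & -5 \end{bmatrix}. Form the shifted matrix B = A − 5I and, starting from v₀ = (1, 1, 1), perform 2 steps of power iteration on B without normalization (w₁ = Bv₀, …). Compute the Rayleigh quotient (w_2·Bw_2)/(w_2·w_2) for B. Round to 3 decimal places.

-10.966

B = A − 5I has rows (-2, -2, -2); (0, -4, 4); (-4, -1, -10)
w1 = Bv₀ = (-6, 0, -15)
w2 = Bw1 = (42, -60, 174)
Bw2 = (-312, 936, -1848)
w2·Bw2 = -390816; w2·w2 = 35640; μ ≈ -390816/35640 = -10.966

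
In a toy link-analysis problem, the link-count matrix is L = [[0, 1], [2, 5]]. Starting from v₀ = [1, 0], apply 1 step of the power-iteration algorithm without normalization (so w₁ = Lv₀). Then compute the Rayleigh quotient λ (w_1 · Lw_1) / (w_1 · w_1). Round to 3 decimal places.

5.000

w1 = Lv₀ = (0, 2)
Lw1 = (2, 10)
w1·Lw1 = 0·2 + 2·10 = 20; w1·w1 = 0·0 + 2·2 = 4
λ ≈ 20/4 = 5.000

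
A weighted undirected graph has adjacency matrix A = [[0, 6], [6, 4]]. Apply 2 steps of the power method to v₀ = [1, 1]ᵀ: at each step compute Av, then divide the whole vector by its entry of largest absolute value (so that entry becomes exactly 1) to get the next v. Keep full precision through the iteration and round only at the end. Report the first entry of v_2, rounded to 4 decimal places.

Av0 = (6.00000, 10.00000); divide by 10.00000 → v1 = (0.60000, 1.00000)
Av1 = (6.00000, 7.60000); divide by 7.60000 → v2 = (0.78947, 1.00000)
Requested entry of v2: 60/76 = 0.7895

0.7895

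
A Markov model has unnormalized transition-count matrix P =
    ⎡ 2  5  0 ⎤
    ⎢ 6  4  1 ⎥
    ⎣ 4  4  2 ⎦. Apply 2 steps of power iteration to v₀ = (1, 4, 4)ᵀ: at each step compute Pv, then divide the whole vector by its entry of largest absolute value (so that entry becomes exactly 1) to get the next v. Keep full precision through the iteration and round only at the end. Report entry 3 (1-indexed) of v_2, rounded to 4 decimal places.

0.9394

Pv0 = (22.00000, 26.00000, 28.00000); divide by 28.00000 → v1 = (0.78571, 0.92857, 1.00000)
Pv1 = (6.21429, 9.42857, 8.85714); divide by 9.42857 → v2 = (0.65909, 1.00000, 0.93939)
Requested entry of v2: 248/264 = 0.9394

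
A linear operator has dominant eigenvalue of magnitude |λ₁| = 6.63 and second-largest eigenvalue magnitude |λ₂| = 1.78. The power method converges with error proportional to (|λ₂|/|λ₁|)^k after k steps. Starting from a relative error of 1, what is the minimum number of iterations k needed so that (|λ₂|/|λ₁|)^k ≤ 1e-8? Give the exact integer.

15

|λ₂/λ₁| = 1.78/6.63 = 0.26848
Need k ≥ ln(1e-8) / ln(0.26848) = -18.4207 / -1.3150 ≈ 14.008
Smallest integer k satisfying the bound: 15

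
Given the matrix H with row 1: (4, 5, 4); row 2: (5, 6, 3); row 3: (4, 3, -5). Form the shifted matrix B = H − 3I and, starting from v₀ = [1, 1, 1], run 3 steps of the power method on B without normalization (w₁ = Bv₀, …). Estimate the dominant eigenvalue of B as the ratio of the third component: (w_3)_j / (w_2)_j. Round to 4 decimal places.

-2.0247

B = H − 3I has rows (1, 5, 4); (5, 3, 3); (4, 3, -8)
w1 = Bv₀ = (1·1 + 5·1 + 4·1; 5·1 + 3·1 + 3·1; 4·1 + 3·1 + (-8)·1) = (10, 11, -1)
w2 = Bw1 = (1·10 + 5·11 + 4·(-1); 5·10 + 3·11 + 3·(-1); 4·10 + 3·11 + (-8)·(-1)) = (61, 80, 81)
w3 = Bw2 = (785, 788, -164)
Ratio: -164/81 = -2.0247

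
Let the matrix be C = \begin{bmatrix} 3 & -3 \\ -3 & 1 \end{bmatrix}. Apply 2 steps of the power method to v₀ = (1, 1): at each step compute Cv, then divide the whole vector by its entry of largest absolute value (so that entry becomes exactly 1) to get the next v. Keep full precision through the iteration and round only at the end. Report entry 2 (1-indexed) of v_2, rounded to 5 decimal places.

-0.33333

Cv0 = (0.000000, -2.000000); divide by -2.000000 → v1 = (0.000000, 1.000000)
Cv1 = (-3.000000, 1.000000); divide by -3.000000 → v2 = (1.000000, -0.333333)
Requested entry of v2: -2/6 = -0.33333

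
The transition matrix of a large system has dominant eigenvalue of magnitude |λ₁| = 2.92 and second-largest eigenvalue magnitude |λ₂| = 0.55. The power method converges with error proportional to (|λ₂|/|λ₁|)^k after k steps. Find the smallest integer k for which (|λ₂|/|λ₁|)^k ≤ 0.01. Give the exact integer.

3

|λ₂/λ₁| = 0.55/2.92 = 0.18836
Need k ≥ ln(0.01) / ln(0.18836) = -4.6052 / -1.6694 ≈ 2.759
Smallest integer k satisfying the bound: 3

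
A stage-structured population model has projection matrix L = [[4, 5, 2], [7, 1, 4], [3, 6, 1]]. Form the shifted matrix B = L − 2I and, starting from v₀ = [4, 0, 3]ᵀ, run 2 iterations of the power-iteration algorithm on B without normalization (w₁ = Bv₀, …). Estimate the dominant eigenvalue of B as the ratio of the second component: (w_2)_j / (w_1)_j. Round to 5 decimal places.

2.35000

B = L − 2I has rows (2, 5, 2); (7, -1, 4); (3, 6, -1)
w1 = Bv₀ = (14, 40, 9)
w2 = Bw1 = (246, 94, 273)
Ratio: 94/40 = 2.35000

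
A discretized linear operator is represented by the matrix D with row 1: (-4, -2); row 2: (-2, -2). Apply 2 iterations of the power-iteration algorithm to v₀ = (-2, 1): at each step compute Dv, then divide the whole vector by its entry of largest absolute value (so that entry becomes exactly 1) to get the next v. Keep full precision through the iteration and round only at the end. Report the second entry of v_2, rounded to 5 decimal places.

0.57143

Dv0 = (6.000000, 2.000000); divide by 6.000000 → v1 = (1.000000, 0.333333)
Dv1 = (-4.666667, -2.666667); divide by -4.666667 → v2 = (1.000000, 0.571429)
Requested entry of v2: -16/-28 = 0.57143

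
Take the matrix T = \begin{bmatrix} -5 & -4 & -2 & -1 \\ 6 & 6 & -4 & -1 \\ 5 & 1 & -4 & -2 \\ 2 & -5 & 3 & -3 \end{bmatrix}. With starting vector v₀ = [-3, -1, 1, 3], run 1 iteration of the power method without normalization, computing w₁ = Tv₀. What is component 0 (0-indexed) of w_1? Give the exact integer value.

14

w1 = Tv₀ = ((-5)·(-3) + (-4)·(-1) + (-2)·1 + (-1)·3; 6·(-3) + 6·(-1) + (-4)·1 + (-1)·3; 5·(-3) + 1·(-1) + (-4)·1 + (-2)·3; 2·(-3) + (-5)·(-1) + 3·1 + (-3)·3) = (14, -31, -26, -7)
The requested component of w1 is 14.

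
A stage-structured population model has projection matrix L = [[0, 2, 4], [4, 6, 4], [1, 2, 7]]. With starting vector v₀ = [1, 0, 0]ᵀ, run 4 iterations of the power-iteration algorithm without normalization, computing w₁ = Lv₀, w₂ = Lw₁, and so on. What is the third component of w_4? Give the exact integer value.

w1 = Lv₀ = (0, 4, 1)
w2 = Lw1 = (12, 28, 15)
w3 = Lw2 = (116, 276, 173)
w4 = Lw3 = (1244, 2812, 1879)
The requested component of w4 is 1879.

1879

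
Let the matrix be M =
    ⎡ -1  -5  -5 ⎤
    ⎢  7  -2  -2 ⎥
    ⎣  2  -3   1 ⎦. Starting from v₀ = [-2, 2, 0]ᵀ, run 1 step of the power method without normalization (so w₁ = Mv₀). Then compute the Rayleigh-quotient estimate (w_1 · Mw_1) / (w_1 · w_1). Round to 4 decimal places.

-3.0000

w1 = Mv₀ = (-8, -18, -10)
Mw1 = (148, 0, 28)
w1·Mw1 = (-8)·148 + (-18)·0 + (-10)·28 = -1464; w1·w1 = (-8)·(-8) + (-18)·(-18) + (-10)·(-10) = 488
λ ≈ -1464/488 = -3.0000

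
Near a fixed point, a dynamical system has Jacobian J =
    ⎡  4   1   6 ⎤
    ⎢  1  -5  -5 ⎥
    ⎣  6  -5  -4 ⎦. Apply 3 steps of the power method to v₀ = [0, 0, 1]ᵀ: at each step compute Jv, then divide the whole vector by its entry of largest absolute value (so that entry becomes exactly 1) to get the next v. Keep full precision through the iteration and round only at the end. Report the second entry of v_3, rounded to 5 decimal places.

Jv0 = (6.000000, -5.000000, -4.000000); divide by 6.000000 → v1 = (1.000000, -0.833333, -0.666667)
Jv1 = (-0.833333, 8.500000, 12.833333); divide by 12.833333 → v2 = (-0.064935, 0.662338, 1.000000)
Jv2 = (6.402597, -8.376623, -7.701299); divide by -8.376623 → v3 = (-0.764341, 1.000000, 0.919380)
Requested entry of v3: -645/-645 = 1.00000

1.00000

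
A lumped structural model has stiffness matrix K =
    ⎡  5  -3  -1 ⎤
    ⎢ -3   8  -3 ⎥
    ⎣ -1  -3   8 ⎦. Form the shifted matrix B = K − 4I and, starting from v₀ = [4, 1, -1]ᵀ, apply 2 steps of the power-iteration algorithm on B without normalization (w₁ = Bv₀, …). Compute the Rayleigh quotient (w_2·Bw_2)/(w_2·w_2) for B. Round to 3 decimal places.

B = K − 4I has rows (1, -3, -1); (-3, 4, -3); (-1, -3, 4)
w1 = Bv₀ = (2, -5, -11)
w2 = Bw1 = (28, 7, -31)
Bw2 = (38, 37, -173)
w2·Bw2 = 6686; w2·w2 = 1794; μ ≈ 6686/1794 = 3.727

μ ≈ 3.727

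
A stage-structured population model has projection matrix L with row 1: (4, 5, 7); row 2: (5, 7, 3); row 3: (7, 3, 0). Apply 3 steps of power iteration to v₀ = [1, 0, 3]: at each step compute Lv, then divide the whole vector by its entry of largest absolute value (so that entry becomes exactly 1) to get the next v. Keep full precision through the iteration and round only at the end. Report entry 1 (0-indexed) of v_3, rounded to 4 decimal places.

0.9555

Lv0 = (25.00000, 14.00000, 7.00000); divide by 25.00000 → v1 = (1.00000, 0.56000, 0.28000)
Lv1 = (8.76000, 9.76000, 8.68000); divide by 9.76000 → v2 = (0.89754, 1.00000, 0.88934)
Lv2 = (14.81557, 14.15574, 9.28279); divide by 14.81557 → v3 = (1.00000, 0.95546, 0.62656)
Requested entry of v3: 3454/3615 = 0.9555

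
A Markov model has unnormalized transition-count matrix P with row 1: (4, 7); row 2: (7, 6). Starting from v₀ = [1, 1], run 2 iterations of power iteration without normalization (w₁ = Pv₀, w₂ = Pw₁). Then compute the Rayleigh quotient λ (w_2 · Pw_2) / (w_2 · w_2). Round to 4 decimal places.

w1 = Pv₀ = (4·1 + 7·1; 7·1 + 6·1) = (11, 13)
w2 = Pw1 = (4·11 + 7·13; 7·11 + 6·13) = (135, 155)
Pw2 = (1625, 1875)
w2·Pw2 = 135·1625 + 155·1875 = 510000; w2·w2 = 135·135 + 155·155 = 42250
λ ≈ 510000/42250 = 12.0710

12.0710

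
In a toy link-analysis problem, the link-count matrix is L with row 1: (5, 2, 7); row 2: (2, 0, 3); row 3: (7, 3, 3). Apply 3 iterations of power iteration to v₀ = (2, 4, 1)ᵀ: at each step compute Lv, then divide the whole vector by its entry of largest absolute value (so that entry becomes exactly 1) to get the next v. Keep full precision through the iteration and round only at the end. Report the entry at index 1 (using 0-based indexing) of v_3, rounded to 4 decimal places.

Lv0 = (25.00000, 7.00000, 29.00000); divide by 29.00000 → v1 = (0.86207, 0.24138, 1.00000)
Lv1 = (11.79310, 4.72414, 9.75862); divide by 11.79310 → v2 = (1.00000, 0.40058, 0.82749)
Lv2 = (11.59357, 4.48246, 10.68421); divide by 11.59357 → v3 = (1.00000, 0.38663, 0.92156)
Requested entry of v3: 1533/3965 = 0.3866

0.3866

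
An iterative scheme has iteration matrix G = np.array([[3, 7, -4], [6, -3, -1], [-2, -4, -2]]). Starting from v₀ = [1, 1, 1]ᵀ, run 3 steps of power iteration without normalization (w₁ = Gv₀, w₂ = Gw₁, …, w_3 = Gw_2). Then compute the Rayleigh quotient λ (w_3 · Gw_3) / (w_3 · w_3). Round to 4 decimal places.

λ ≈ 8.3894

w1 = Gv₀ = (3·1 + 7·1 + (-4)·1; 6·1 + (-3)·1 + (-1)·1; (-2)·1 + (-4)·1 + (-2)·1) = (6, 2, -8)
w2 = Gw1 = (3·6 + 7·2 + (-4)·(-8); 6·6 + (-3)·2 + (-1)·(-8); (-2)·6 + (-4)·2 + (-2)·(-8)) = (64, 38, -4)
w3 = Gw2 = (474, 274, -272)
Gw3 = (4428, 2294, -1500)
w3·Gw3 = 474·4428 + 274·2294 + (-272)·(-1500) = 3135428; w3·w3 = 474·474 + 274·274 + (-272)·(-272) = 373736
λ ≈ 3135428/373736 = 8.3894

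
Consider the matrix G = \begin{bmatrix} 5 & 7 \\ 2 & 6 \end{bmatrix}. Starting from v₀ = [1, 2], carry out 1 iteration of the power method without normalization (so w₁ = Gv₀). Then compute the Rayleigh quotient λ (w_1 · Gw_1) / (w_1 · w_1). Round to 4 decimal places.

w1 = Gv₀ = (19, 14)
Gw1 = (193, 122)
w1·Gw1 = 19·193 + 14·122 = 5375; w1·w1 = 19·19 + 14·14 = 557
λ ≈ 5375/557 = 9.6499

9.6499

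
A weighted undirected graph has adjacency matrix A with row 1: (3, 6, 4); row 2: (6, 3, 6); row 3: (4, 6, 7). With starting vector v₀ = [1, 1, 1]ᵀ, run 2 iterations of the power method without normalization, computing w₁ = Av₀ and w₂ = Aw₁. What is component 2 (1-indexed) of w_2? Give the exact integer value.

225

w1 = Av₀ = (13, 15, 17)
w2 = Aw1 = (197, 225, 261)
The requested component of w2 is 225.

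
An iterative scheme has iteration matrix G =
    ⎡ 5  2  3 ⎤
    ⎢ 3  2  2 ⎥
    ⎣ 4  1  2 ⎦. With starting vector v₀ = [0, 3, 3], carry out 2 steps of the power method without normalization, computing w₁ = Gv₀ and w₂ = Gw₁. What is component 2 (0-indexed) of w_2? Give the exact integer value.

w1 = Gv₀ = (5·0 + 2·3 + 3·3; 3·0 + 2·3 + 2·3; 4·0 + 1·3 + 2·3) = (15, 12, 9)
w2 = Gw1 = (5·15 + 2·12 + 3·9; 3·15 + 2·12 + 2·9; 4·15 + 1·12 + 2·9) = (126, 87, 90)
The requested component of w2 is 90.

90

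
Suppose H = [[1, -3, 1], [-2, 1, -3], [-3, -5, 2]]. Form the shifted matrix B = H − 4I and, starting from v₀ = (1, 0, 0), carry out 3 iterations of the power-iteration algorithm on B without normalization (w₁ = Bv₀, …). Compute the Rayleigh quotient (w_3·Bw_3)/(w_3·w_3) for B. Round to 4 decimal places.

B = H − 4I has rows (-3, -3, 1); (-2, -3, -3); (-3, -5, -2)
w1 = Bv₀ = ((-3)·1 + (-3)·0 + 1·0; (-2)·1 + (-3)·0 + (-3)·0; (-3)·1 + (-5)·0 + (-2)·0) = (-3, -2, -3)
w2 = Bw1 = ((-3)·(-3) + (-3)·(-2) + 1·(-3); (-2)·(-3) + (-3)·(-2) + (-3)·(-3); (-3)·(-3) + (-5)·(-2) + (-2)·(-3)) = (12, 21, 25)
w3 = Bw2 = (-74, -162, -191)
Bw3 = (517, 1207, 1414)
w3·Bw3 = -503866; w3·w3 = 68201; μ ≈ -503866/68201 = -7.3880

-7.3880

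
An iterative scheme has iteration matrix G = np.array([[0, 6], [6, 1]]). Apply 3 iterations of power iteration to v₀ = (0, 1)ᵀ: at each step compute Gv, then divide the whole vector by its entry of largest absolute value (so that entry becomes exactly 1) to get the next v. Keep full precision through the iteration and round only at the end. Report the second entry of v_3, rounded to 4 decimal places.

0.3288

Gv0 = (6.00000, 1.00000); divide by 6.00000 → v1 = (1.00000, 0.16667)
Gv1 = (1.00000, 6.16667); divide by 6.16667 → v2 = (0.16216, 1.00000)
Gv2 = (6.00000, 1.97297); divide by 6.00000 → v3 = (1.00000, 0.32883)
Requested entry of v3: 73/222 = 0.3288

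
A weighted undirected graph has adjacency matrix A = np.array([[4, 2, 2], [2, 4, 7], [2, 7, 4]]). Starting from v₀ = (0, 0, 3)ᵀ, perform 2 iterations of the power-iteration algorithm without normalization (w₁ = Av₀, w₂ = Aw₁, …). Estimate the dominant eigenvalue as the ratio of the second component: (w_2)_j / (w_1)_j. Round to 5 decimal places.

w1 = Av₀ = (6, 21, 12)
w2 = Aw1 = (90, 180, 207)
Ratio at component: 180 / 21 = 8.57143

8.57143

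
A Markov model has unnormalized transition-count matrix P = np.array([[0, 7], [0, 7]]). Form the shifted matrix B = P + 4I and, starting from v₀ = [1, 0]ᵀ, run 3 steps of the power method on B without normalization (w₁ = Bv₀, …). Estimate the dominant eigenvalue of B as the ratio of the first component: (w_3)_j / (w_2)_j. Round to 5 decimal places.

4.00000

B = P + 4I has rows (4, 7); (0, 11)
w1 = Bv₀ = (4·1 + 7·0; 0·1 + 11·0) = (4, 0)
w2 = Bw1 = (4·4 + 7·0; 0·4 + 11·0) = (16, 0)
w3 = Bw2 = (64, 0)
Ratio: 64/16 = 4.00000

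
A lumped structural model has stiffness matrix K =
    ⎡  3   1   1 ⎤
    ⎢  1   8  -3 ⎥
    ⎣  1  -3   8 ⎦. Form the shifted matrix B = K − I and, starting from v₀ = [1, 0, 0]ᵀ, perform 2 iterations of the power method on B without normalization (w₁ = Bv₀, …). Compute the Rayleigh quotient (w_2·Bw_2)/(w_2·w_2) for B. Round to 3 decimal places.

B = K − I has rows (2, 1, 1); (1, 7, -3); (1, -3, 7)
w1 = Bv₀ = (2·1 + 1·0 + 1·0; 1·1 + 7·0 + (-3)·0; 1·1 + (-3)·0 + 7·0) = (2, 1, 1)
w2 = Bw1 = (2·2 + 1·1 + 1·1; 1·2 + 7·1 + (-3)·1; 1·2 + (-3)·1 + 7·1) = (6, 6, 6)
Bw2 = (24, 30, 30)
w2·Bw2 = 504; w2·w2 = 108; μ ≈ 504/108 = 4.667

μ ≈ 4.667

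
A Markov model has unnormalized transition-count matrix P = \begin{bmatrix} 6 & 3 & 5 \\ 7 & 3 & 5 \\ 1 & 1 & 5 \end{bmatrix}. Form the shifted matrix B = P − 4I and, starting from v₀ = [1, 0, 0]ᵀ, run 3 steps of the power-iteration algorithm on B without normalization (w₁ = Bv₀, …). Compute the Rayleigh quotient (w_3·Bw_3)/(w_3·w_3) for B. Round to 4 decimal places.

5.4820

B = P − 4I has rows (2, 3, 5); (7, -1, 5); (1, 1, 1)
w1 = Bv₀ = (2, 7, 1)
w2 = Bw1 = (30, 12, 10)
w3 = Bw2 = (146, 248, 52)
Bw3 = (1296, 1034, 446)
w3·Bw3 = 468840; w3·w3 = 85524; μ ≈ 468840/85524 = 5.4820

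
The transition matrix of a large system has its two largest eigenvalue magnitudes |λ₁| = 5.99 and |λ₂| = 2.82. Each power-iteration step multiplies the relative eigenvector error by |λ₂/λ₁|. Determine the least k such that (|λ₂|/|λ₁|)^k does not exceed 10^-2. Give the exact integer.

|λ₂/λ₁| = 2.82/5.99 = 0.47078
Need k ≥ ln(10^-2) / ln(0.47078) = -4.6052 / -0.7534 ≈ 6.113
Smallest integer k satisfying the bound: 7

7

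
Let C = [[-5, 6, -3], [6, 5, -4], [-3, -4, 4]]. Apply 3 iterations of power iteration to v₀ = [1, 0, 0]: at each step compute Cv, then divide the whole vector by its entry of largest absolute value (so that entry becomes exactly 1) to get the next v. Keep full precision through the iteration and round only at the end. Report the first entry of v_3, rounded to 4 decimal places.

-0.3812

Cv0 = (-5.00000, 6.00000, -3.00000); divide by 6.00000 → v1 = (-0.83333, 1.00000, -0.50000)
Cv1 = (11.66667, 2.00000, -3.50000); divide by 11.66667 → v2 = (1.00000, 0.17143, -0.30000)
Cv2 = (-3.07143, 8.05714, -4.88571); divide by 8.05714 → v3 = (-0.38121, 1.00000, -0.60638)
Requested entry of v3: -215/564 = -0.3812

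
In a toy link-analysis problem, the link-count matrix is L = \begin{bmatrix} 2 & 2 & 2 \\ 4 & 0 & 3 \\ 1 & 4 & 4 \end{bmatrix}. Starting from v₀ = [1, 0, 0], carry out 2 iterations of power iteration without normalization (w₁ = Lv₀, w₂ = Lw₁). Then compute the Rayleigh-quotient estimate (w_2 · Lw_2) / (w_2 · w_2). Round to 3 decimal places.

7.328

w1 = Lv₀ = (2·1 + 2·0 + 2·0; 4·1 + 0·0 + 3·0; 1·1 + 4·0 + 4·0) = (2, 4, 1)
w2 = Lw1 = (2·2 + 2·4 + 2·1; 4·2 + 0·4 + 3·1; 1·2 + 4·4 + 4·1) = (14, 11, 22)
Lw2 = (94, 122, 146)
w2·Lw2 = 14·94 + 11·122 + 22·146 = 5870; w2·w2 = 14·14 + 11·11 + 22·22 = 801
λ ≈ 5870/801 = 7.328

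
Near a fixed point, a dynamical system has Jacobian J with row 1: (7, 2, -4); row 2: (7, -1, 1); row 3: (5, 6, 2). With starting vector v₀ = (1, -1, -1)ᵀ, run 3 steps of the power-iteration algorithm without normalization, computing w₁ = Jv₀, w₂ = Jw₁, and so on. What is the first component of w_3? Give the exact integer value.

w1 = Jv₀ = (9, 7, -3)
w2 = Jw1 = (89, 53, 81)
w3 = Jw2 = (405, 651, 925)
The requested component of w3 is 405.

405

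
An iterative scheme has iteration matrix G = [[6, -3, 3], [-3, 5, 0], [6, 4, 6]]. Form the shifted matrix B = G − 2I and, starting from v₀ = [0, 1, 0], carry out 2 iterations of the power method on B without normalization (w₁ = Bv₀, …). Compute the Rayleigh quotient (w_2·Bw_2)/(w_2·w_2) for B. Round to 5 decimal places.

5.10495

B = G − 2I has rows (4, -3, 3); (-3, 3, 0); (6, 4, 4)
w1 = Bv₀ = (-3, 3, 4)
w2 = Bw1 = (-9, 18, 10)
Bw2 = (-60, 81, 58)
w2·Bw2 = 2578; w2·w2 = 505; μ ≈ 2578/505 = 5.10495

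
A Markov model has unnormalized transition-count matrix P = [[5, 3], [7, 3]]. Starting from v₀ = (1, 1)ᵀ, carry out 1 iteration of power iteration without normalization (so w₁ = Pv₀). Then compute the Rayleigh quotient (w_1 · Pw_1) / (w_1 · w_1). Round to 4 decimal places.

λ ≈ 8.6585

w1 = Pv₀ = (8, 10)
Pw1 = (70, 86)
w1·Pw1 = 8·70 + 10·86 = 1420; w1·w1 = 8·8 + 10·10 = 164
λ ≈ 1420/164 = 8.6585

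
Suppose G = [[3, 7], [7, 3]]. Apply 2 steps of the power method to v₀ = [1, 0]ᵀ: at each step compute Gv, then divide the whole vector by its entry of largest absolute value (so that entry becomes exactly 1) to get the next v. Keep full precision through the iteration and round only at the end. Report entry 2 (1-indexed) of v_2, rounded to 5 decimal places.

0.72414

Gv0 = (3.000000, 7.000000); divide by 7.000000 → v1 = (0.428571, 1.000000)
Gv1 = (8.285714, 6.000000); divide by 8.285714 → v2 = (1.000000, 0.724138)
Requested entry of v2: 42/58 = 0.72414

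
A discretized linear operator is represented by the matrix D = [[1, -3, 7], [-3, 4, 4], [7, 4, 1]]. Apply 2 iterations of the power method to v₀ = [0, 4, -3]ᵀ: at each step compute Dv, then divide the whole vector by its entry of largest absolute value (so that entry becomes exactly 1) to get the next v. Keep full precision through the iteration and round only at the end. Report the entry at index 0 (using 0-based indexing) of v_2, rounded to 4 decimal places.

Dv0 = (-33.00000, 4.00000, 13.00000); divide by -33.00000 → v1 = (1.00000, -0.12121, -0.39394)
Dv1 = (-1.39394, -5.06061, 6.12121); divide by 6.12121 → v2 = (-0.22772, -0.82673, 1.00000)
Requested entry of v2: 46/-202 = -0.2277

-0.2277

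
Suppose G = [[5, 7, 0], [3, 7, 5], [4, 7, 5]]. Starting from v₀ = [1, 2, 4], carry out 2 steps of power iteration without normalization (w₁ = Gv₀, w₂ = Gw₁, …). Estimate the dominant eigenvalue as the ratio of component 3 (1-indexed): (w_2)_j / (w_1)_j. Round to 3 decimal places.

λ ≈ 13.816

w1 = Gv₀ = (5·1 + 7·2 + 0·4; 3·1 + 7·2 + 5·4; 4·1 + 7·2 + 5·4) = (19, 37, 38)
w2 = Gw1 = (5·19 + 7·37 + 0·38; 3·19 + 7·37 + 5·38; 4·19 + 7·37 + 5·38) = (354, 506, 525)
Ratio at component: 525 / 38 = 13.816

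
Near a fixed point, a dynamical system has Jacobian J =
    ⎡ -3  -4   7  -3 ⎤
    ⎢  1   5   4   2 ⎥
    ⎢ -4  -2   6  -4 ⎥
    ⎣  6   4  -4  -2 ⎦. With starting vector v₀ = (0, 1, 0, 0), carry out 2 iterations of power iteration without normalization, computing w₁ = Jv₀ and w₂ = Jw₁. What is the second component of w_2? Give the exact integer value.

w1 = Jv₀ = ((-3)·0 + (-4)·1 + 7·0 + (-3)·0; 1·0 + 5·1 + 4·0 + 2·0; (-4)·0 + (-2)·1 + 6·0 + (-4)·0; 6·0 + 4·1 + (-4)·0 + (-2)·0) = (-4, 5, -2, 4)
w2 = Jw1 = ((-3)·(-4) + (-4)·5 + 7·(-2) + (-3)·4; 1·(-4) + 5·5 + 4·(-2) + 2·4; (-4)·(-4) + (-2)·5 + 6·(-2) + (-4)·4; 6·(-4) + 4·5 + (-4)·(-2) + (-2)·4) = (-34, 21, -22, -4)
The requested component of w2 is 21.

21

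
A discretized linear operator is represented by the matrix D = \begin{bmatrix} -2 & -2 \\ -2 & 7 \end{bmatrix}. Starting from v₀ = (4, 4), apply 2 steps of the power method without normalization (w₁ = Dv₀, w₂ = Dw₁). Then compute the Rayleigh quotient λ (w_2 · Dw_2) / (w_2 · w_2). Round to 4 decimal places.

λ ≈ 7.1662

w1 = Dv₀ = ((-2)·4 + (-2)·4; (-2)·4 + 7·4) = (-16, 20)
w2 = Dw1 = ((-2)·(-16) + (-2)·20; (-2)·(-16) + 7·20) = (-8, 172)
Dw2 = (-328, 1220)
w2·Dw2 = (-8)·(-328) + 172·1220 = 212464; w2·w2 = (-8)·(-8) + 172·172 = 29648
λ ≈ 212464/29648 = 7.1662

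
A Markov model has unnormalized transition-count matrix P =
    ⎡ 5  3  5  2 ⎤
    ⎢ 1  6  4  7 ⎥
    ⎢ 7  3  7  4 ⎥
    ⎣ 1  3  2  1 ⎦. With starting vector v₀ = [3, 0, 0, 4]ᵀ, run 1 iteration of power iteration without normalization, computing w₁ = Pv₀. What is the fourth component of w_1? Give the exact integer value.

w1 = Pv₀ = (5·3 + 3·0 + 5·0 + 2·4; 1·3 + 6·0 + 4·0 + 7·4; 7·3 + 3·0 + 7·0 + 4·4; 1·3 + 3·0 + 2·0 + 1·4) = (23, 31, 37, 7)
The requested component of w1 is 7.

7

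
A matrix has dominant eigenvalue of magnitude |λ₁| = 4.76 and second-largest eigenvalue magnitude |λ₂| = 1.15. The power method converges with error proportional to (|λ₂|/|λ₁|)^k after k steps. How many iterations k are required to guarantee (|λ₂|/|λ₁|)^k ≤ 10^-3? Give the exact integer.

5

|λ₂/λ₁| = 1.15/4.76 = 0.24160
Need k ≥ ln(10^-3) / ln(0.24160) = -6.9078 / -1.4205 ≈ 4.863
Smallest integer k satisfying the bound: 5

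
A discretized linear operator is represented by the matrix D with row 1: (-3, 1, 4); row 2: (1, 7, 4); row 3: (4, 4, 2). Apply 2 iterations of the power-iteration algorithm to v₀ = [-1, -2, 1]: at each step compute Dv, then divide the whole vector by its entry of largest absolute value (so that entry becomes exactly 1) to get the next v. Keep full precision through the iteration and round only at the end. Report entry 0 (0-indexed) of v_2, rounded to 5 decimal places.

Dv0 = (5.000000, -11.000000, -10.000000); divide by -11.000000 → v1 = (-0.454545, 1.000000, 0.909091)
Dv1 = (6.000000, 10.181818, 4.000000); divide by 10.181818 → v2 = (0.589286, 1.000000, 0.392857)
Requested entry of v2: -66/-112 = 0.58929

0.58929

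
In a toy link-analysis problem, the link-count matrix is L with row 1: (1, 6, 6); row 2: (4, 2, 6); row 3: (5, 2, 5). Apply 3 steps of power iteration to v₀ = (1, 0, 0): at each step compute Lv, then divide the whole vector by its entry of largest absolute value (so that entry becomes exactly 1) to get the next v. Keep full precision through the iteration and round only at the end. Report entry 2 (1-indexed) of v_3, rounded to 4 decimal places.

0.9690

Lv0 = (1.00000, 4.00000, 5.00000); divide by 5.00000 → v1 = (0.20000, 0.80000, 1.00000)
Lv1 = (11.00000, 8.40000, 7.60000); divide by 11.00000 → v2 = (1.00000, 0.76364, 0.69091)
Lv2 = (9.72727, 9.67273, 9.98182); divide by 9.98182 → v3 = (0.97450, 0.96903, 1.00000)
Requested entry of v3: 532/549 = 0.9690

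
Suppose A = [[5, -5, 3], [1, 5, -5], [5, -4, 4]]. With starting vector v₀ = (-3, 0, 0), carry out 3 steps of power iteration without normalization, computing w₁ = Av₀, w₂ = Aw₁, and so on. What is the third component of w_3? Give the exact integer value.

-1197

w1 = Av₀ = (5·(-3) + (-5)·0 + 3·0; 1·(-3) + 5·0 + (-5)·0; 5·(-3) + (-4)·0 + 4·0) = (-15, -3, -15)
w2 = Aw1 = (5·(-15) + (-5)·(-3) + 3·(-15); 1·(-15) + 5·(-3) + (-5)·(-15); 5·(-15) + (-4)·(-3) + 4·(-15)) = (-105, 45, -123)
w3 = Aw2 = (-1119, 735, -1197)
The requested component of w3 is -1197.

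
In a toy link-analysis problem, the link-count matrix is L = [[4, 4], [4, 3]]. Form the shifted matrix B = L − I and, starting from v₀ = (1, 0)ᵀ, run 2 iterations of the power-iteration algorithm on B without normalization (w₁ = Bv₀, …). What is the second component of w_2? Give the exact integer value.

B = L − I has rows (3, 4); (4, 2)
w1 = Bv₀ = (3, 4)
w2 = Bw1 = (25, 20)
Requested component of w2: 20

20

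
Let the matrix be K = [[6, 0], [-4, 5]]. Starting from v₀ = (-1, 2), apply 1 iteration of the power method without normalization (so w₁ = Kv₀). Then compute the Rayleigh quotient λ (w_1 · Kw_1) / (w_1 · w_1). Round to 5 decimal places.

w1 = Kv₀ = (-6, 14)
Kw1 = (-36, 94)
w1·Kw1 = (-6)·(-36) + 14·94 = 1532; w1·w1 = (-6)·(-6) + 14·14 = 232
λ ≈ 1532/232 = 6.60345

λ ≈ 6.60345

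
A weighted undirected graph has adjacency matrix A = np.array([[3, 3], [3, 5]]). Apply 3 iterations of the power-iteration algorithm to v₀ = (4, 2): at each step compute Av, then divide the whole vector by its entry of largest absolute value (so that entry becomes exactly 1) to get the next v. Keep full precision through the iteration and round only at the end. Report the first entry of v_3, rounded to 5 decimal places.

Av0 = (18.000000, 22.000000); divide by 22.000000 → v1 = (0.818182, 1.000000)
Av1 = (5.454545, 7.454545); divide by 7.454545 → v2 = (0.731707, 1.000000)
Av2 = (5.195122, 7.195122); divide by 7.195122 → v3 = (0.722034, 1.000000)
Requested entry of v3: 852/1180 = 0.72203

0.72203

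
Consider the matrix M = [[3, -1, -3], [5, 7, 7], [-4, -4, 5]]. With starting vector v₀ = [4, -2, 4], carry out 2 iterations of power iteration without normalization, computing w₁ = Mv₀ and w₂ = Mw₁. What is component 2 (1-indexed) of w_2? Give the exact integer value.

332

w1 = Mv₀ = (3·4 + (-1)·(-2) + (-3)·4; 5·4 + 7·(-2) + 7·4; (-4)·4 + (-4)·(-2) + 5·4) = (2, 34, 12)
w2 = Mw1 = (3·2 + (-1)·34 + (-3)·12; 5·2 + 7·34 + 7·12; (-4)·2 + (-4)·34 + 5·12) = (-64, 332, -84)
The requested component of w2 is 332.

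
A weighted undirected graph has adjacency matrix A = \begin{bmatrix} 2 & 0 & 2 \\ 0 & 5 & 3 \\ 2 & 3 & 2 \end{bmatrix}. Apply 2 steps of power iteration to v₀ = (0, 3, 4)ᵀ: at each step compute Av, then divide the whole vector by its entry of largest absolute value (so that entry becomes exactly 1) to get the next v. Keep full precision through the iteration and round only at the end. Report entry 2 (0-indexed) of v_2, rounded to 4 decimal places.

0.7043

Av0 = (8.00000, 27.00000, 17.00000); divide by 27.00000 → v1 = (0.29630, 1.00000, 0.62963)
Av1 = (1.85185, 6.88889, 4.85185); divide by 6.88889 → v2 = (0.26882, 1.00000, 0.70430)
Requested entry of v2: 131/186 = 0.7043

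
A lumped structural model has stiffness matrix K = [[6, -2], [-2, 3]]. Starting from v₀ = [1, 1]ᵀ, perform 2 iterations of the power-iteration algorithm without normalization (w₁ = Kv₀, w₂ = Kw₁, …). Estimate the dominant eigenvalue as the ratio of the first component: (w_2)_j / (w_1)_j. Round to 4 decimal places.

w1 = Kv₀ = (4, 1)
w2 = Kw1 = (22, -5)
Ratio at component: 22 / 4 = 5.5000

λ ≈ 5.5000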